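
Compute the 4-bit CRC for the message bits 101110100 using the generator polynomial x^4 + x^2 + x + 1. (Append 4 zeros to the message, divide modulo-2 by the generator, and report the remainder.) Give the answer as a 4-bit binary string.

1011

Append 4 zeros: 1011101000000. Divide by 10111 (XOR where the leading bit is 1):
  pos 0: 10111 XOR 10111 = 00000
  pos 6: 10000 XOR 10111 = 00111
  pos 8: 11100 XOR 10111 = 01011
Remainder (last 4 bits) = 1011. This is the CRC / FCS.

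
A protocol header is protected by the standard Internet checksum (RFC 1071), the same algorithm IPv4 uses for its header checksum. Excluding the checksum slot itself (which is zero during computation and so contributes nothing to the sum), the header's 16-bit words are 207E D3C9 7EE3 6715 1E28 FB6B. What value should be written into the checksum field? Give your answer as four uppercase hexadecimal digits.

0C2B

One's-complement addition (fold any carry out of bit 15 back into bit 0):
  0x207E + 0xD3C9 = 0x0F447
  0xF447 + 0x7EE3 = 0x1732A → wrap carry → 0x732B
  0x732B + 0x6715 = 0x0DA40
  0xDA40 + 0x1E28 = 0x0F868
  0xF868 + 0xFB6B = 0x1F3D3 → wrap carry → 0xF3D4
One's-complement sum = 0xF3D4.
Checksum = ~0xF3D4 & 0xFFFF = 0x0C2B.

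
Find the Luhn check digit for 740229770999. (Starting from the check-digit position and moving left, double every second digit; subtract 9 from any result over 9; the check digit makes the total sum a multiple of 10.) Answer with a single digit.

1

Partial digits right→left: 9 9 9 0 7 7 9 2 2 0 4 7
Double every second digit counting from the check-digit position (so the 1st, 3rd, 5th, ... of the partial from the right).
  doubled (with −9 where >9): 9 9 5 9 4 8 → sum 44
  kept as-is: 9 0 7 2 0 7 → sum 25
Total = 44 + 25 = 69.
Check digit = (10 − (69 mod 10)) mod 10 = 1.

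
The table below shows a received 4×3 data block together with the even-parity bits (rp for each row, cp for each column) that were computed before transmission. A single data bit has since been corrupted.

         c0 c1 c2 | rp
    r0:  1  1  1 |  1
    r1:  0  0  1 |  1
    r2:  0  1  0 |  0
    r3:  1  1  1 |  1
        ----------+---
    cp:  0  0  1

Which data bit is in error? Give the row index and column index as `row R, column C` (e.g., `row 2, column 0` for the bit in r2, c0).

Recompute each row's even parity and compare to rp:
  r0: data parity 1, sent rp 1 → ok
  r1: data parity 1, sent rp 1 → ok
  r2: data parity 1, sent rp 0 → mismatch
  r3: data parity 1, sent rp 1 → ok
Recompute each column's even parity and compare to cp:
  c0: data parity 0, sent cp 0 → ok
  c1: data parity 1, sent cp 0 → mismatch
  c2: data parity 1, sent cp 1 → ok
Exactly one row (r2) and one column (c1) fail → the flipped bit is at their intersection.

row 2, column 1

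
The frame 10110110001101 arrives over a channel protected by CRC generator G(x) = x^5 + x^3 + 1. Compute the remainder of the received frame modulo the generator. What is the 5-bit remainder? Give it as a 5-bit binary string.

10011

Modulo-2 division of 10110110001101 by 101001:
  pos 0: 101101 XOR 101001 = 000100
  pos 3: 100100 XOR 101001 = 001101
  pos 5: 110101 XOR 101001 = 011100
  pos 6: 111001 XOR 101001 = 010000
  pos 7: 100000 XOR 101001 = 001001
Remainder = 10011 (nonzero — an error is detected).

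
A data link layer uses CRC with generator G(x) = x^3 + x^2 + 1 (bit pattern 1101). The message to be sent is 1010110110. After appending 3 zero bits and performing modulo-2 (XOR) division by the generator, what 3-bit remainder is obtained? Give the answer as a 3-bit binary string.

001

Append 3 zeros: 1010110110000. Divide by 1101 (XOR where the leading bit is 1):
  pos 0: 1010 XOR 1101 = 0111
  pos 1: 1111 XOR 1101 = 0010
  pos 3: 1010 XOR 1101 = 0111
  pos 4: 1111 XOR 1101 = 0010
  pos 6: 1010 XOR 1101 = 0111
  pos 7: 1110 XOR 1101 = 0011
  pos 9: 1100 XOR 1101 = 0001
Remainder (last 3 bits) = 001. This is the CRC / FCS.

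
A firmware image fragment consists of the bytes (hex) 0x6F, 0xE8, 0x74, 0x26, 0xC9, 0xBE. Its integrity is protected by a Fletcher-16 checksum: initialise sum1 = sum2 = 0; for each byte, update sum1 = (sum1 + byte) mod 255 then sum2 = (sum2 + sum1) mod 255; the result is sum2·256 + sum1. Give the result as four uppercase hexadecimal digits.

BF7B

Running sums (mod 255):
  after byte 0 (0x6F): sum1=111, sum2=111
  after byte 1 (0xE8): sum1=88, sum2=199
  after byte 2 (0x74): sum1=204, sum2=148
  after byte 3 (0x26): sum1=242, sum2=135
  after byte 4 (0xC9): sum1=188, sum2=68
  after byte 5 (0xBE): sum1=123, sum2=191
Checksum = sum2·256 + sum1 = 191·256 + 123 = 49019 = 0xBF7B.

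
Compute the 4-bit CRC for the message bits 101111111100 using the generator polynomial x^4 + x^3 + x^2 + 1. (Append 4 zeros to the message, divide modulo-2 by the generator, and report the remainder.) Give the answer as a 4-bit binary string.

Append 4 zeros: 1011111111000000. Divide by 11101 (XOR where the leading bit is 1):
  pos 0: 10111 XOR 11101 = 01010
  pos 1: 10101 XOR 11101 = 01000
  pos 2: 10001 XOR 11101 = 01100
  pos 3: 11001 XOR 11101 = 00100
  pos 5: 10011 XOR 11101 = 01110
  pos 6: 11100 XOR 11101 = 00001
  pos 10: 10000 XOR 11101 = 01101
  pos 11: 11010 XOR 11101 = 00111
Remainder (last 4 bits) = 0111. This is the CRC / FCS.

0111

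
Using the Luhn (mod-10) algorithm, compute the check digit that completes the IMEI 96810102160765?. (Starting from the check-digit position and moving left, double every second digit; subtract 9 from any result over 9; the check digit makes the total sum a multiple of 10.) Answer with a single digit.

6

Partial digits right→left: 5 6 7 0 6 1 2 0 1 0 1 8 6 9
Double every second digit counting from the check-digit position (so the 1st, 3rd, 5th, ... of the partial from the right).
  doubled (with −9 where >9): 1 5 3 4 2 2 3 → sum 20
  kept as-is: 6 0 1 0 0 8 9 → sum 24
Total = 20 + 24 = 44.
Check digit = (10 − (44 mod 10)) mod 10 = 6.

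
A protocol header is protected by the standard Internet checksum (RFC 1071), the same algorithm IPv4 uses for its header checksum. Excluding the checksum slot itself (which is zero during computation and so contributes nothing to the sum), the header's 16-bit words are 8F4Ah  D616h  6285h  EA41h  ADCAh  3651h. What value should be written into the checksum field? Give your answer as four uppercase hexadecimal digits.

One's-complement addition (fold any carry out of bit 15 back into bit 0):
  0x8F4A + 0xD616 = 0x16560 → wrap carry → 0x6561
  0x6561 + 0x6285 = 0x0C7E6
  0xC7E6 + 0xEA41 = 0x1B227 → wrap carry → 0xB228
  0xB228 + 0xADCA = 0x15FF2 → wrap carry → 0x5FF3
  0x5FF3 + 0x3651 = 0x09644
One's-complement sum = 0x9644.
Checksum = ~0x9644 & 0xFFFF = 0x69BB.

69BB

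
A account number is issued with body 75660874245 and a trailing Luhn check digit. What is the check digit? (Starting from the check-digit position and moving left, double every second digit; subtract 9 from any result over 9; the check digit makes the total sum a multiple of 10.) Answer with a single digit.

Partial digits right→left: 5 4 2 4 7 8 0 6 6 5 7
Double every second digit counting from the check-digit position (so the 1st, 3rd, 5th, ... of the partial from the right).
  doubled (with −9 where >9): 1 4 5 0 3 5 → sum 18
  kept as-is: 4 4 8 6 5 → sum 27
Total = 18 + 27 = 45.
Check digit = (10 − (45 mod 10)) mod 10 = 5.

5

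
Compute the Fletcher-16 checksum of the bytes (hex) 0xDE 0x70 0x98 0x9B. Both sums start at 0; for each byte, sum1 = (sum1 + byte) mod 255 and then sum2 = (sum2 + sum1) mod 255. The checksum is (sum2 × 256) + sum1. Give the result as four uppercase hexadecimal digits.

9983

Running sums (mod 255):
  after byte 0 (0xDE): sum1=222, sum2=222
  after byte 1 (0x70): sum1=79, sum2=46
  after byte 2 (0x98): sum1=231, sum2=22
  after byte 3 (0x9B): sum1=131, sum2=153
Checksum = sum2·256 + sum1 = 153·256 + 131 = 39299 = 0x9983.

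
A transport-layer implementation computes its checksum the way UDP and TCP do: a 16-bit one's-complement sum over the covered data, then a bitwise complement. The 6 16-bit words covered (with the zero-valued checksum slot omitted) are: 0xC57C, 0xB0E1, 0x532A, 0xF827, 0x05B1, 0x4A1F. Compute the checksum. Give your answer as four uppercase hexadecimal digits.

One's-complement addition (fold any carry out of bit 15 back into bit 0):
  0xC57C + 0xB0E1 = 0x1765D → wrap carry → 0x765E
  0x765E + 0x532A = 0x0C988
  0xC988 + 0xF827 = 0x1C1AF → wrap carry → 0xC1B0
  0xC1B0 + 0x05B1 = 0x0C761
  0xC761 + 0x4A1F = 0x11180 → wrap carry → 0x1181
One's-complement sum = 0x1181.
Checksum = ~0x1181 & 0xFFFF = 0xEE7E.

EE7E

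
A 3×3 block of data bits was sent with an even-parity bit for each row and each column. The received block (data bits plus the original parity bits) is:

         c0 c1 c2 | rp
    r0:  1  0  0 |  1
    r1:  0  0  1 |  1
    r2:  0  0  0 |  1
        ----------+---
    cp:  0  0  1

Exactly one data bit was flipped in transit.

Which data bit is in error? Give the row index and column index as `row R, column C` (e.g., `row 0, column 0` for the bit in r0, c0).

row 2, column 0

Recompute each row's even parity and compare to rp:
  r0: data parity 1, sent rp 1 → ok
  r1: data parity 1, sent rp 1 → ok
  r2: data parity 0, sent rp 1 → mismatch
Recompute each column's even parity and compare to cp:
  c0: data parity 1, sent cp 0 → mismatch
  c1: data parity 0, sent cp 0 → ok
  c2: data parity 1, sent cp 1 → ok
Exactly one row (r2) and one column (c0) fail → the flipped bit is at their intersection.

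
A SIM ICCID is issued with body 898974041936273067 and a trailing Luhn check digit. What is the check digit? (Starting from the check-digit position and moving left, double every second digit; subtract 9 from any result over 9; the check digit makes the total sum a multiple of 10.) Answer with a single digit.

6

Partial digits right→left: 7 6 0 3 7 2 6 3 9 1 4 0 4 7 9 8 9 8
Double every second digit counting from the check-digit position (so the 1st, 3rd, 5th, ... of the partial from the right).
  doubled (with −9 where >9): 5 0 5 3 9 8 8 9 9 → sum 56
  kept as-is: 6 3 2 3 1 0 7 8 8 → sum 38
Total = 56 + 38 = 94.
Check digit = (10 − (94 mod 10)) mod 10 = 6.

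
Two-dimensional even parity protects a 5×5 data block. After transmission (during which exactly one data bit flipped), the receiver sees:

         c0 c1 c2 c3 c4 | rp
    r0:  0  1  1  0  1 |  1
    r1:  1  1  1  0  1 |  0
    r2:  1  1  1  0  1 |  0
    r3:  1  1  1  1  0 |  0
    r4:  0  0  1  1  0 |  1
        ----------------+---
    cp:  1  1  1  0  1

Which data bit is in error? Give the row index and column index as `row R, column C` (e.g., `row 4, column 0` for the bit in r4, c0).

row 4, column 1

Recompute each row's even parity and compare to rp:
  r0: data parity 1, sent rp 1 → ok
  r1: data parity 0, sent rp 0 → ok
  r2: data parity 0, sent rp 0 → ok
  r3: data parity 0, sent rp 0 → ok
  r4: data parity 0, sent rp 1 → mismatch
Recompute each column's even parity and compare to cp:
  c0: data parity 1, sent cp 1 → ok
  c1: data parity 0, sent cp 1 → mismatch
  c2: data parity 1, sent cp 1 → ok
  c3: data parity 0, sent cp 0 → ok
  c4: data parity 1, sent cp 1 → ok
Exactly one row (r4) and one column (c1) fail → the flipped bit is at their intersection.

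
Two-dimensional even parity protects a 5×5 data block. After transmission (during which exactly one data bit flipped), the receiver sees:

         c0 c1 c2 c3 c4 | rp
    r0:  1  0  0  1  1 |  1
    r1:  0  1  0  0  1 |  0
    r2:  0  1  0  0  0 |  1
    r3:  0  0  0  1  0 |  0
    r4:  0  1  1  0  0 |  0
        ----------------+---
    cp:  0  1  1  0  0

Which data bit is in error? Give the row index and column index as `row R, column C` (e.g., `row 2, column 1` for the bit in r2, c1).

Recompute each row's even parity and compare to rp:
  r0: data parity 1, sent rp 1 → ok
  r1: data parity 0, sent rp 0 → ok
  r2: data parity 1, sent rp 1 → ok
  r3: data parity 1, sent rp 0 → mismatch
  r4: data parity 0, sent rp 0 → ok
Recompute each column's even parity and compare to cp:
  c0: data parity 1, sent cp 0 → mismatch
  c1: data parity 1, sent cp 1 → ok
  c2: data parity 1, sent cp 1 → ok
  c3: data parity 0, sent cp 0 → ok
  c4: data parity 0, sent cp 0 → ok
Exactly one row (r3) and one column (c0) fail → the flipped bit is at their intersection.

row 3, column 0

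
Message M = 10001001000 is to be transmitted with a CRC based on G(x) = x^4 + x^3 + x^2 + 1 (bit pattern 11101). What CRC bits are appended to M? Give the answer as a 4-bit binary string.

1000

Append 4 zeros: 100010010000000. Divide by 11101 (XOR where the leading bit is 1):
  pos 0: 10001 XOR 11101 = 01100
  pos 1: 11000 XOR 11101 = 00101
  pos 3: 10101 XOR 11101 = 01000
  pos 4: 10000 XOR 11101 = 01101
  pos 5: 11010 XOR 11101 = 00111
  pos 7: 11100 XOR 11101 = 00001
Remainder (last 4 bits) = 1000. This is the CRC / FCS.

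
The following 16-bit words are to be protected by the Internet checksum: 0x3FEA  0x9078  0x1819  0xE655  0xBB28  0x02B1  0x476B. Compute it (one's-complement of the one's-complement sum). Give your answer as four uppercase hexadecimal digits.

One's-complement addition (fold any carry out of bit 15 back into bit 0):
  0x3FEA + 0x9078 = 0x0D062
  0xD062 + 0x1819 = 0x0E87B
  0xE87B + 0xE655 = 0x1CED0 → wrap carry → 0xCED1
  0xCED1 + 0xBB28 = 0x189F9 → wrap carry → 0x89FA
  0x89FA + 0x02B1 = 0x08CAB
  0x8CAB + 0x476B = 0x0D416
One's-complement sum = 0xD416.
Checksum = ~0xD416 & 0xFFFF = 0x2BE9.

2BE9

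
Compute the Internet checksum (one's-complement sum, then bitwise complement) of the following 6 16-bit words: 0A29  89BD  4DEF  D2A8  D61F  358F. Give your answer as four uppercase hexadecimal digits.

3FD2

One's-complement addition (fold any carry out of bit 15 back into bit 0):
  0x0A29 + 0x89BD = 0x093E6
  0x93E6 + 0x4DEF = 0x0E1D5
  0xE1D5 + 0xD2A8 = 0x1B47D → wrap carry → 0xB47E
  0xB47E + 0xD61F = 0x18A9D → wrap carry → 0x8A9E
  0x8A9E + 0x358F = 0x0C02D
One's-complement sum = 0xC02D.
Checksum = ~0xC02D & 0xFFFF = 0x3FD2.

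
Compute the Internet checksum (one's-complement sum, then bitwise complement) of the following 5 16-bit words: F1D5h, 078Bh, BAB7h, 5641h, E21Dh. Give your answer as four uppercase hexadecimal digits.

1388

One's-complement addition (fold any carry out of bit 15 back into bit 0):
  0xF1D5 + 0x078B = 0x0F960
  0xF960 + 0xBAB7 = 0x1B417 → wrap carry → 0xB418
  0xB418 + 0x5641 = 0x10A59 → wrap carry → 0x0A5A
  0x0A5A + 0xE21D = 0x0EC77
One's-complement sum = 0xEC77.
Checksum = ~0xEC77 & 0xFFFF = 0x1388.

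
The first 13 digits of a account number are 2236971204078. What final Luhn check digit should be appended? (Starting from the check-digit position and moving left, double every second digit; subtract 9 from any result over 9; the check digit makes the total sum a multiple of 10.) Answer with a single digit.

Partial digits right→left: 8 7 0 4 0 2 1 7 9 6 3 2 2
Double every second digit counting from the check-digit position (so the 1st, 3rd, 5th, ... of the partial from the right).
  doubled (with −9 where >9): 7 0 0 2 9 6 4 → sum 28
  kept as-is: 7 4 2 7 6 2 → sum 28
Total = 28 + 28 = 56.
Check digit = (10 − (56 mod 10)) mod 10 = 4.

4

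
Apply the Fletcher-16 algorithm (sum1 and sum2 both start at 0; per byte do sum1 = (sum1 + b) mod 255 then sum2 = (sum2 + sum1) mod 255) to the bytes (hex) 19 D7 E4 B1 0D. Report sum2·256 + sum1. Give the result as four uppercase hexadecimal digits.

FB94

Running sums (mod 255):
  after byte 0 (19): sum1=25, sum2=25
  after byte 1 (D7): sum1=240, sum2=10
  after byte 2 (E4): sum1=213, sum2=223
  after byte 3 (B1): sum1=135, sum2=103
  after byte 4 (0D): sum1=148, sum2=251
Checksum = sum2·256 + sum1 = 251·256 + 148 = 64404 = 0xFB94.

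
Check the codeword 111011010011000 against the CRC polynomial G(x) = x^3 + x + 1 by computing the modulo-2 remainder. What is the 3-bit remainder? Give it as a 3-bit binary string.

000

Modulo-2 division of 111011010011000 by 1011:
  pos 0: 1110 XOR 1011 = 0101
  pos 1: 1011 XOR 1011 = 0000
  pos 5: 1010 XOR 1011 = 0001
  pos 8: 1011 XOR 1011 = 0000
Remainder = 000 (zero — the frame passes the CRC check).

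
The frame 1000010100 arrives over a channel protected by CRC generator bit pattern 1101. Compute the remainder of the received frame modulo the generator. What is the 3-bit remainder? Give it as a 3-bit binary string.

111

Modulo-2 division of 1000010100 by 1101:
  pos 0: 1000 XOR 1101 = 0101
  pos 1: 1010 XOR 1101 = 0111
  pos 2: 1111 XOR 1101 = 0010
  pos 4: 1001 XOR 1101 = 0100
  pos 5: 1000 XOR 1101 = 0101
  pos 6: 1010 XOR 1101 = 0111
Remainder = 111 (nonzero — an error is detected).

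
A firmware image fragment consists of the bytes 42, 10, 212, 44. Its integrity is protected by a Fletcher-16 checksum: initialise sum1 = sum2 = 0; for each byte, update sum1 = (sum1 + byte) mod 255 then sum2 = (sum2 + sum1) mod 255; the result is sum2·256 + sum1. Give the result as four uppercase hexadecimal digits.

Running sums (mod 255):
  after byte 0 (42): sum1=42, sum2=42
  after byte 1 (10): sum1=52, sum2=94
  after byte 2 (212): sum1=9, sum2=103
  after byte 3 (44): sum1=53, sum2=156
Checksum = sum2·256 + sum1 = 156·256 + 53 = 39989 = 0x9C35.

9C35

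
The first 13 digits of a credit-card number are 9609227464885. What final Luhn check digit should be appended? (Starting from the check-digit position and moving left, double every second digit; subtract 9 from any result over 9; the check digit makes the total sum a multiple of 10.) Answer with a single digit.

8

Partial digits right→left: 5 8 8 4 6 4 7 2 2 9 0 6 9
Double every second digit counting from the check-digit position (so the 1st, 3rd, 5th, ... of the partial from the right).
  doubled (with −9 where >9): 1 7 3 5 4 0 9 → sum 29
  kept as-is: 8 4 4 2 9 6 → sum 33
Total = 29 + 33 = 62.
Check digit = (10 − (62 mod 10)) mod 10 = 8.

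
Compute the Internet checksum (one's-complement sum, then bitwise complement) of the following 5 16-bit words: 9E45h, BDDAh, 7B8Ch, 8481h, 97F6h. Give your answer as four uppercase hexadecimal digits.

One's-complement addition (fold any carry out of bit 15 back into bit 0):
  0x9E45 + 0xBDDA = 0x15C1F → wrap carry → 0x5C20
  0x5C20 + 0x7B8C = 0x0D7AC
  0xD7AC + 0x8481 = 0x15C2D → wrap carry → 0x5C2E
  0x5C2E + 0x97F6 = 0x0F424
One's-complement sum = 0xF424.
Checksum = ~0xF424 & 0xFFFF = 0x0BDB.

0BDB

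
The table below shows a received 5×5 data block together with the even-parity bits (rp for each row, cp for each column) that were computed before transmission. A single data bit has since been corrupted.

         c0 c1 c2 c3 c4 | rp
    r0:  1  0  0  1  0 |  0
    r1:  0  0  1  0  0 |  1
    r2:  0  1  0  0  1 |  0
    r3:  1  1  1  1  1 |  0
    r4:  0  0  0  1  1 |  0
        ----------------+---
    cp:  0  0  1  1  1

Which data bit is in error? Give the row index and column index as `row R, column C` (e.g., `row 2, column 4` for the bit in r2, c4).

row 3, column 2

Recompute each row's even parity and compare to rp:
  r0: data parity 0, sent rp 0 → ok
  r1: data parity 1, sent rp 1 → ok
  r2: data parity 0, sent rp 0 → ok
  r3: data parity 1, sent rp 0 → mismatch
  r4: data parity 0, sent rp 0 → ok
Recompute each column's even parity and compare to cp:
  c0: data parity 0, sent cp 0 → ok
  c1: data parity 0, sent cp 0 → ok
  c2: data parity 0, sent cp 1 → mismatch
  c3: data parity 1, sent cp 1 → ok
  c4: data parity 1, sent cp 1 → ok
Exactly one row (r3) and one column (c2) fail → the flipped bit is at their intersection.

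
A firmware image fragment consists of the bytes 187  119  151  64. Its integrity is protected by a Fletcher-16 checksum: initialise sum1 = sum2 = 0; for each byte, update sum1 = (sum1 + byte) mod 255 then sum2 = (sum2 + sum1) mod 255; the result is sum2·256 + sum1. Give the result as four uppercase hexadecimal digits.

Running sums (mod 255):
  after byte 0 (187): sum1=187, sum2=187
  after byte 1 (119): sum1=51, sum2=238
  after byte 2 (151): sum1=202, sum2=185
  after byte 3 (64): sum1=11, sum2=196
Checksum = sum2·256 + sum1 = 196·256 + 11 = 50187 = 0xC40B.

C40B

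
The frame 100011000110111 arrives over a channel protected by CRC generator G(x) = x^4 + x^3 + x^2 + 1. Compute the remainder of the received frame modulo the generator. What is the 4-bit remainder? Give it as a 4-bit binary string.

Modulo-2 division of 100011000110111 by 11101:
  pos 0: 10001 XOR 11101 = 01100
  pos 1: 11001 XOR 11101 = 00100
  pos 3: 10000 XOR 11101 = 01101
  pos 4: 11010 XOR 11101 = 00111
  pos 6: 11111 XOR 11101 = 00010
  pos 9: 10011 XOR 11101 = 01110
  pos 10: 11101 XOR 11101 = 00000
Remainder = 0000 (zero — the frame passes the CRC check).

0000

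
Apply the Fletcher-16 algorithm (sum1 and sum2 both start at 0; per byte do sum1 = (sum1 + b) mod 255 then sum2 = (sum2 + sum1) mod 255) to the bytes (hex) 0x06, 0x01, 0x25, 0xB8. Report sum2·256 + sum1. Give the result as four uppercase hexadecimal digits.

1EE4

Running sums (mod 255):
  after byte 0 (0x06): sum1=6, sum2=6
  after byte 1 (0x01): sum1=7, sum2=13
  after byte 2 (0x25): sum1=44, sum2=57
  after byte 3 (0xB8): sum1=228, sum2=30
Checksum = sum2·256 + sum1 = 30·256 + 228 = 7908 = 0x1EE4.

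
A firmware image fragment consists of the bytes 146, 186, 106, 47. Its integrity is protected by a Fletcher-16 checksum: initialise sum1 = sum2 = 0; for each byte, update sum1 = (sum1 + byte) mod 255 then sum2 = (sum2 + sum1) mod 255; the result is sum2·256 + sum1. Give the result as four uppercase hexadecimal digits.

Running sums (mod 255):
  after byte 0 (146): sum1=146, sum2=146
  after byte 1 (186): sum1=77, sum2=223
  after byte 2 (106): sum1=183, sum2=151
  after byte 3 (47): sum1=230, sum2=126
Checksum = sum2·256 + sum1 = 126·256 + 230 = 32486 = 0x7EE6.

7EE6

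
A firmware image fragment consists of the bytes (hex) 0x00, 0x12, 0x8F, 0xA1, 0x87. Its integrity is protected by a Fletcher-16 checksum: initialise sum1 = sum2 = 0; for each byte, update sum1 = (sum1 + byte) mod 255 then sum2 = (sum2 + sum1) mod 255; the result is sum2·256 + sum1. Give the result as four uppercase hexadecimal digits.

Running sums (mod 255):
  after byte 0 (0x00): sum1=0, sum2=0
  after byte 1 (0x12): sum1=18, sum2=18
  after byte 2 (0x8F): sum1=161, sum2=179
  after byte 3 (0xA1): sum1=67, sum2=246
  after byte 4 (0x87): sum1=202, sum2=193
Checksum = sum2·256 + sum1 = 193·256 + 202 = 49610 = 0xC1CA.

C1CA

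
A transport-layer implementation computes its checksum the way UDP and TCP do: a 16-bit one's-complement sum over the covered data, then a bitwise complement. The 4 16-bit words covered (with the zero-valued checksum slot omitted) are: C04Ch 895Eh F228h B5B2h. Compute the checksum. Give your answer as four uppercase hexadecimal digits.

One's-complement addition (fold any carry out of bit 15 back into bit 0):
  0xC04C + 0x895E = 0x149AA → wrap carry → 0x49AB
  0x49AB + 0xF228 = 0x13BD3 → wrap carry → 0x3BD4
  0x3BD4 + 0xB5B2 = 0x0F186
One's-complement sum = 0xF186.
Checksum = ~0xF186 & 0xFFFF = 0x0E79.

0E79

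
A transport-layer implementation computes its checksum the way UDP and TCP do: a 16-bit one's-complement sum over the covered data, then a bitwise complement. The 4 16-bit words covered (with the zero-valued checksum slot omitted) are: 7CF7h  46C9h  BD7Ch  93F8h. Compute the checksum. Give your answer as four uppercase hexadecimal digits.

One's-complement addition (fold any carry out of bit 15 back into bit 0):
  0x7CF7 + 0x46C9 = 0x0C3C0
  0xC3C0 + 0xBD7C = 0x1813C → wrap carry → 0x813D
  0x813D + 0x93F8 = 0x11535 → wrap carry → 0x1536
One's-complement sum = 0x1536.
Checksum = ~0x1536 & 0xFFFF = 0xEAC9.

EAC9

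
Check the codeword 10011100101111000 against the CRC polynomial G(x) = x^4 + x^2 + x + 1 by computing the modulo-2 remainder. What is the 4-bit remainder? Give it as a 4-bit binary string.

Modulo-2 division of 10011100101111000 by 10111:
  pos 0: 10011 XOR 10111 = 00100
  pos 2: 10010 XOR 10111 = 00101
  pos 4: 10101 XOR 10111 = 00010
  pos 7: 10011 XOR 10111 = 00100
  pos 9: 10011 XOR 10111 = 00100
  pos 11: 10000 XOR 10111 = 00111
Remainder = 1110 (nonzero — an error is detected).

1110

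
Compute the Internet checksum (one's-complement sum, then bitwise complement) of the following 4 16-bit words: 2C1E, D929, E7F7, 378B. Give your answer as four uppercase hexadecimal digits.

DB34

One's-complement addition (fold any carry out of bit 15 back into bit 0):
  0x2C1E + 0xD929 = 0x10547 → wrap carry → 0x0548
  0x0548 + 0xE7F7 = 0x0ED3F
  0xED3F + 0x378B = 0x124CA → wrap carry → 0x24CB
One's-complement sum = 0x24CB.
Checksum = ~0x24CB & 0xFFFF = 0xDB34.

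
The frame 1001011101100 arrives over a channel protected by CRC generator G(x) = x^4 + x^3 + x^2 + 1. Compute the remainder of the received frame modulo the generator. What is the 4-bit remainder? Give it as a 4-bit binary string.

Modulo-2 division of 1001011101100 by 11101:
  pos 0: 10010 XOR 11101 = 01111
  pos 1: 11111 XOR 11101 = 00010
  pos 4: 10110 XOR 11101 = 01011
  pos 5: 10111 XOR 11101 = 01010
  pos 6: 10101 XOR 11101 = 01000
  pos 7: 10000 XOR 11101 = 01101
  pos 8: 11010 XOR 11101 = 00111
Remainder = 0111 (nonzero — an error is detected).

0111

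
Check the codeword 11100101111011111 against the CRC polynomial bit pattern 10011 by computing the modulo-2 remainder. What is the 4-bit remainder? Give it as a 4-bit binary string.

Modulo-2 division of 11100101111011111 by 10011:
  pos 0: 11100 XOR 10011 = 01111
  pos 1: 11111 XOR 10011 = 01100
  pos 2: 11000 XOR 10011 = 01011
  pos 3: 10111 XOR 10011 = 00100
  pos 5: 10011 XOR 10011 = 00000
  pos 10: 10111 XOR 10011 = 00100
  pos 12: 10011 XOR 10011 = 00000
Remainder = 0000 (zero — the frame passes the CRC check).

0000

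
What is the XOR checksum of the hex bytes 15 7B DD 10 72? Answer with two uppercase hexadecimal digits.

XOR the bytes together:
  start with 0x15
  0x15 ⊕ 0x7B = 0x6E
  0x6E ⊕ 0xDD = 0xB3
  0xB3 ⊕ 0x10 = 0xA3
  0xA3 ⊕ 0x72 = 0xD1

D1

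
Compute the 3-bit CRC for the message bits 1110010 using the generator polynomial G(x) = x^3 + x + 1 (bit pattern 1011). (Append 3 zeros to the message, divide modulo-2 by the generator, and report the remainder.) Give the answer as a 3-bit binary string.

Append 3 zeros: 1110010000. Divide by 1011 (XOR where the leading bit is 1):
  pos 0: 1110 XOR 1011 = 0101
  pos 1: 1010 XOR 1011 = 0001
  pos 4: 1100 XOR 1011 = 0111
  pos 5: 1110 XOR 1011 = 0101
  pos 6: 1010 XOR 1011 = 0001
Remainder (last 3 bits) = 001. This is the CRC / FCS.

001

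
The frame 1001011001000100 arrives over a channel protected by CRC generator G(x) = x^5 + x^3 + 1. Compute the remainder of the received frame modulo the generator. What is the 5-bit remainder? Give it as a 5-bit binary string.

00000

Modulo-2 division of 1001011001000100 by 101001:
  pos 0: 100101 XOR 101001 = 001100
  pos 2: 110010 XOR 101001 = 011011
  pos 3: 110110 XOR 101001 = 011111
  pos 4: 111111 XOR 101001 = 010110
  pos 5: 101100 XOR 101001 = 000101
  pos 8: 101001 XOR 101001 = 000000
Remainder = 00000 (zero — the frame passes the CRC check).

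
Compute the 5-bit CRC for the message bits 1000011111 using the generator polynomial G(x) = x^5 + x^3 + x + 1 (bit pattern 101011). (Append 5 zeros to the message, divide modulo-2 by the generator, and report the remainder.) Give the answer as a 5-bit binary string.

11101

Append 5 zeros: 100001111100000. Divide by 101011 (XOR where the leading bit is 1):
  pos 0: 100001 XOR 101011 = 001010
  pos 2: 101011 XOR 101011 = 000000
  pos 8: 110000 XOR 101011 = 011011
  pos 9: 110110 XOR 101011 = 011101
Remainder (last 5 bits) = 11101. This is the CRC / FCS.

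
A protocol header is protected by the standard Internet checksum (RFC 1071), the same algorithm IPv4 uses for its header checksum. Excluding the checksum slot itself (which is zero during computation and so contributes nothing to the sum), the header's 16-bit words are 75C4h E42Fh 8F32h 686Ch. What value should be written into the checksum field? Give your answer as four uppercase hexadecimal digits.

One's-complement addition (fold any carry out of bit 15 back into bit 0):
  0x75C4 + 0xE42F = 0x159F3 → wrap carry → 0x59F4
  0x59F4 + 0x8F32 = 0x0E926
  0xE926 + 0x686C = 0x15192 → wrap carry → 0x5193
One's-complement sum = 0x5193.
Checksum = ~0x5193 & 0xFFFF = 0xAE6C.

AE6C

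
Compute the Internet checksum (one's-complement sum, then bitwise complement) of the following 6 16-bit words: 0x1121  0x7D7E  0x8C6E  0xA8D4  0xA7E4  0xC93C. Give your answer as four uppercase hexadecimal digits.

One's-complement addition (fold any carry out of bit 15 back into bit 0):
  0x1121 + 0x7D7E = 0x08E9F
  0x8E9F + 0x8C6E = 0x11B0D → wrap carry → 0x1B0E
  0x1B0E + 0xA8D4 = 0x0C3E2
  0xC3E2 + 0xA7E4 = 0x16BC6 → wrap carry → 0x6BC7
  0x6BC7 + 0xC93C = 0x13503 → wrap carry → 0x3504
One's-complement sum = 0x3504.
Checksum = ~0x3504 & 0xFFFF = 0xCAFB.

CAFB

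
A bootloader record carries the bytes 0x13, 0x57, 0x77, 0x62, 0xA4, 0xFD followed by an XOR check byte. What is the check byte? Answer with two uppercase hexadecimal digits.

XOR the bytes together:
  start with 0x13
  0x13 ⊕ 0x57 = 0x44
  0x44 ⊕ 0x77 = 0x33
  0x33 ⊕ 0x62 = 0x51
  0x51 ⊕ 0xA4 = 0xF5
  0xF5 ⊕ 0xFD = 0x08

08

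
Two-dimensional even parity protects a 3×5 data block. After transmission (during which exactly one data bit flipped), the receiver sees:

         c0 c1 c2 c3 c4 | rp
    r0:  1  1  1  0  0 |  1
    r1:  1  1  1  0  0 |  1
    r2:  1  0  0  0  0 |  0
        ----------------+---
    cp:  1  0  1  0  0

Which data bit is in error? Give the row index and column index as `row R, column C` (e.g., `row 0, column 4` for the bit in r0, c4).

row 2, column 2

Recompute each row's even parity and compare to rp:
  r0: data parity 1, sent rp 1 → ok
  r1: data parity 1, sent rp 1 → ok
  r2: data parity 1, sent rp 0 → mismatch
Recompute each column's even parity and compare to cp:
  c0: data parity 1, sent cp 1 → ok
  c1: data parity 0, sent cp 0 → ok
  c2: data parity 0, sent cp 1 → mismatch
  c3: data parity 0, sent cp 0 → ok
  c4: data parity 0, sent cp 0 → ok
Exactly one row (r2) and one column (c2) fail → the flipped bit is at their intersection.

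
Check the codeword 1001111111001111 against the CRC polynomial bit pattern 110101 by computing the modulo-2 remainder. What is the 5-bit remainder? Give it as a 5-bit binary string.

00000

Modulo-2 division of 1001111111001111 by 110101:
  pos 0: 100111 XOR 110101 = 010010
  pos 1: 100101 XOR 110101 = 010000
  pos 2: 100001 XOR 110101 = 010100
  pos 3: 101001 XOR 110101 = 011100
  pos 4: 111001 XOR 110101 = 001100
  pos 6: 110000 XOR 110101 = 000101
  pos 9: 101111 XOR 110101 = 011010
  pos 10: 110101 XOR 110101 = 000000
Remainder = 00000 (zero — the frame passes the CRC check).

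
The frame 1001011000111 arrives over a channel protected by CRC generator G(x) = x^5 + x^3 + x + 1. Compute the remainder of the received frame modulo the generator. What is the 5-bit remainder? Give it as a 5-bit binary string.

Modulo-2 division of 1001011000111 by 101011:
  pos 0: 100101 XOR 101011 = 001110
  pos 2: 111010 XOR 101011 = 010001
  pos 3: 100010 XOR 101011 = 001001
  pos 5: 100101 XOR 101011 = 001110
  pos 7: 111011 XOR 101011 = 010000
Remainder = 10000 (nonzero — an error is detected).

10000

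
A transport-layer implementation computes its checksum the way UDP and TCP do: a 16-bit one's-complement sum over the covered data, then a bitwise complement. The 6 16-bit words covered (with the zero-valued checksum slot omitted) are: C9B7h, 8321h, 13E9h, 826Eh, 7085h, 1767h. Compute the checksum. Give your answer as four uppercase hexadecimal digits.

94E2

One's-complement addition (fold any carry out of bit 15 back into bit 0):
  0xC9B7 + 0x8321 = 0x14CD8 → wrap carry → 0x4CD9
  0x4CD9 + 0x13E9 = 0x060C2
  0x60C2 + 0x826E = 0x0E330
  0xE330 + 0x7085 = 0x153B5 → wrap carry → 0x53B6
  0x53B6 + 0x1767 = 0x06B1D
One's-complement sum = 0x6B1D.
Checksum = ~0x6B1D & 0xFFFF = 0x94E2.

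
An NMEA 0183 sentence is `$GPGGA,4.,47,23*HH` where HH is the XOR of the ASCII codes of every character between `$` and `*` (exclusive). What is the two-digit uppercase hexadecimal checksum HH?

XOR the ASCII codes of the payload characters:
  'G' = 0x47 → acc = 0x47
  'P' = 0x50 → acc = 0x17
  'G' = 0x47 → acc = 0x50
  'G' = 0x47 → acc = 0x17
  'A' = 0x41 → acc = 0x56
  ',' = 0x2C → acc = 0x7A
  '4' = 0x34 → acc = 0x4E
  '.' = 0x2E → acc = 0x60
  ',' = 0x2C → acc = 0x4C
  '4' = 0x34 → acc = 0x78
  '7' = 0x37 → acc = 0x4F
  ',' = 0x2C → acc = 0x63
  '2' = 0x32 → acc = 0x51
  '3' = 0x33 → acc = 0x62
Checksum = 0x62.

62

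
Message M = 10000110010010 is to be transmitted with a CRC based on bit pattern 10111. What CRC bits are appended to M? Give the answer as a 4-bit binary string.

1101

Append 4 zeros: 100001100100100000. Divide by 10111 (XOR where the leading bit is 1):
  pos 0: 10000 XOR 10111 = 00111
  pos 2: 11111 XOR 10111 = 01000
  pos 3: 10000 XOR 10111 = 00111
  pos 5: 11101 XOR 10111 = 01010
  pos 6: 10100 XOR 10111 = 00011
  pos 9: 11010 XOR 10111 = 01101
  pos 10: 11010 XOR 10111 = 01101
  pos 11: 11010 XOR 10111 = 01101
  pos 12: 11010 XOR 10111 = 01101
  pos 13: 11010 XOR 10111 = 01101
Remainder (last 4 bits) = 1101. This is the CRC / FCS.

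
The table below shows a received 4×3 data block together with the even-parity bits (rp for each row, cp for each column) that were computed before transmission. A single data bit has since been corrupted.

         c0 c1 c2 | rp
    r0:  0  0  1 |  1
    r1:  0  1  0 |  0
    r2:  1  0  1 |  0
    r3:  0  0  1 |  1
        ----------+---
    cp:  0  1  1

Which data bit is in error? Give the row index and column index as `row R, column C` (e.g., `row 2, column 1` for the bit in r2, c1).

Recompute each row's even parity and compare to rp:
  r0: data parity 1, sent rp 1 → ok
  r1: data parity 1, sent rp 0 → mismatch
  r2: data parity 0, sent rp 0 → ok
  r3: data parity 1, sent rp 1 → ok
Recompute each column's even parity and compare to cp:
  c0: data parity 1, sent cp 0 → mismatch
  c1: data parity 1, sent cp 1 → ok
  c2: data parity 1, sent cp 1 → ok
Exactly one row (r1) and one column (c0) fail → the flipped bit is at their intersection.

row 1, column 0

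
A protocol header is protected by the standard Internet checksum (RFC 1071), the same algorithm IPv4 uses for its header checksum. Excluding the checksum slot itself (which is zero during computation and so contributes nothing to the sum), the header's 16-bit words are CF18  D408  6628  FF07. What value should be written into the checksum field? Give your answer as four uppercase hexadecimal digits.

One's-complement addition (fold any carry out of bit 15 back into bit 0):
  0xCF18 + 0xD408 = 0x1A320 → wrap carry → 0xA321
  0xA321 + 0x6628 = 0x10949 → wrap carry → 0x094A
  0x094A + 0xFF07 = 0x10851 → wrap carry → 0x0852
One's-complement sum = 0x0852.
Checksum = ~0x0852 & 0xFFFF = 0xF7AD.

F7AD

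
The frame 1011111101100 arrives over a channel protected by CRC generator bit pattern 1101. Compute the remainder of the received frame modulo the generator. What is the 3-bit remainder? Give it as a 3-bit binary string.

101

Modulo-2 division of 1011111101100 by 1101:
  pos 0: 1011 XOR 1101 = 0110
  pos 1: 1101 XOR 1101 = 0000
  pos 5: 1110 XOR 1101 = 0011
  pos 7: 1111 XOR 1101 = 0010
  pos 9: 1000 XOR 1101 = 0101
Remainder = 101 (nonzero — an error is detected).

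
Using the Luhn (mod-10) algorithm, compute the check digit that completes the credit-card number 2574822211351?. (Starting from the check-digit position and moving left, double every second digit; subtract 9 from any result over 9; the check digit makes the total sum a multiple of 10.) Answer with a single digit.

Partial digits right→left: 1 5 3 1 1 2 2 2 8 4 7 5 2
Double every second digit counting from the check-digit position (so the 1st, 3rd, 5th, ... of the partial from the right).
  doubled (with −9 where >9): 2 6 2 4 7 5 4 → sum 30
  kept as-is: 5 1 2 2 4 5 → sum 19
Total = 30 + 19 = 49.
Check digit = (10 − (49 mod 10)) mod 10 = 1.

1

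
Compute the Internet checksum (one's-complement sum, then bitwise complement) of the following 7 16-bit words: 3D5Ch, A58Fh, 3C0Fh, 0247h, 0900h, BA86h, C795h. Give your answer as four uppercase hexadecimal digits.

53A1

One's-complement addition (fold any carry out of bit 15 back into bit 0):
  0x3D5C + 0xA58F = 0x0E2EB
  0xE2EB + 0x3C0F = 0x11EFA → wrap carry → 0x1EFB
  0x1EFB + 0x0247 = 0x02142
  0x2142 + 0x0900 = 0x02A42
  0x2A42 + 0xBA86 = 0x0E4C8
  0xE4C8 + 0xC795 = 0x1AC5D → wrap carry → 0xAC5E
One's-complement sum = 0xAC5E.
Checksum = ~0xAC5E & 0xFFFF = 0x53A1.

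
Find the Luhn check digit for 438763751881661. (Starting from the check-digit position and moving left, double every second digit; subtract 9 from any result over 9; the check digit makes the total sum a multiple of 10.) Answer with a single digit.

Partial digits right→left: 1 6 6 1 8 8 1 5 7 3 6 7 8 3 4
Double every second digit counting from the check-digit position (so the 1st, 3rd, 5th, ... of the partial from the right).
  doubled (with −9 where >9): 2 3 7 2 5 3 7 8 → sum 37
  kept as-is: 6 1 8 5 3 7 3 → sum 33
Total = 37 + 33 = 70.
Check digit = (10 − (70 mod 10)) mod 10 = 0.

0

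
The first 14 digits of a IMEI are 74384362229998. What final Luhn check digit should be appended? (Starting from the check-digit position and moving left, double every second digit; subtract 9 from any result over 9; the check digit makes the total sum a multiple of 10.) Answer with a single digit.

Partial digits right→left: 8 9 9 9 2 2 2 6 3 4 8 3 4 7
Double every second digit counting from the check-digit position (so the 1st, 3rd, 5th, ... of the partial from the right).
  doubled (with −9 where >9): 7 9 4 4 6 7 8 → sum 45
  kept as-is: 9 9 2 6 4 3 7 → sum 40
Total = 45 + 40 = 85.
Check digit = (10 − (85 mod 10)) mod 10 = 5.

5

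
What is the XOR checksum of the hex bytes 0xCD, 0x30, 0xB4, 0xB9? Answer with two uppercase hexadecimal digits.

XOR the bytes together:
  start with 0xCD
  0xCD ⊕ 0x30 = 0xFD
  0xFD ⊕ 0xB4 = 0x49
  0x49 ⊕ 0xB9 = 0xF0

F0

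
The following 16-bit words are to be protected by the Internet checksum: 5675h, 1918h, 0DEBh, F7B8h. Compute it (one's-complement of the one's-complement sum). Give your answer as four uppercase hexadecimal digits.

8ACE

One's-complement addition (fold any carry out of bit 15 back into bit 0):
  0x5675 + 0x1918 = 0x06F8D
  0x6F8D + 0x0DEB = 0x07D78
  0x7D78 + 0xF7B8 = 0x17530 → wrap carry → 0x7531
One's-complement sum = 0x7531.
Checksum = ~0x7531 & 0xFFFF = 0x8ACE.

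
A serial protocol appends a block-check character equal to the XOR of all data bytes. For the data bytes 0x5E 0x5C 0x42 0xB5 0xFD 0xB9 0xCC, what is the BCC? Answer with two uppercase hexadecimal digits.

XOR the bytes together:
  start with 0x5E
  0x5E ⊕ 0x5C = 0x02
  0x02 ⊕ 0x42 = 0x40
  0x40 ⊕ 0xB5 = 0xF5
  0xF5 ⊕ 0xFD = 0x08
  0x08 ⊕ 0xB9 = 0xB1
  0xB1 ⊕ 0xCC = 0x7D

7D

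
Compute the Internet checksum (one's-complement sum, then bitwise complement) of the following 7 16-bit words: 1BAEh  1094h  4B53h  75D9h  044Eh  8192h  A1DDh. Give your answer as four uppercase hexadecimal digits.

One's-complement addition (fold any carry out of bit 15 back into bit 0):
  0x1BAE + 0x1094 = 0x02C42
  0x2C42 + 0x4B53 = 0x07795
  0x7795 + 0x75D9 = 0x0ED6E
  0xED6E + 0x044E = 0x0F1BC
  0xF1BC + 0x8192 = 0x1734E → wrap carry → 0x734F
  0x734F + 0xA1DD = 0x1152C → wrap carry → 0x152D
One's-complement sum = 0x152D.
Checksum = ~0x152D & 0xFFFF = 0xEAD2.

EAD2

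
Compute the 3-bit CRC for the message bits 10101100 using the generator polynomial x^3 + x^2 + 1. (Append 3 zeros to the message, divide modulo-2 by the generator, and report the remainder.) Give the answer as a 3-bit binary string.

Append 3 zeros: 10101100000. Divide by 1101 (XOR where the leading bit is 1):
  pos 0: 1010 XOR 1101 = 0111
  pos 1: 1111 XOR 1101 = 0010
  pos 3: 1010 XOR 1101 = 0111
  pos 4: 1110 XOR 1101 = 0011
  pos 6: 1100 XOR 1101 = 0001
Remainder (last 3 bits) = 010. This is the CRC / FCS.

010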